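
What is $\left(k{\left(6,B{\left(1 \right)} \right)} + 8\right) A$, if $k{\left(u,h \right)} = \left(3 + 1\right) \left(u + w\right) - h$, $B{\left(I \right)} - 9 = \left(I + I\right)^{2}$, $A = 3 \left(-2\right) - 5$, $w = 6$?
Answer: $-473$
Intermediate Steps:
$A = -11$ ($A = -6 - 5 = -11$)
$B{\left(I \right)} = 9 + 4 I^{2}$ ($B{\left(I \right)} = 9 + \left(I + I\right)^{2} = 9 + \left(2 I\right)^{2} = 9 + 4 I^{2}$)
$k{\left(u,h \right)} = 24 - h + 4 u$ ($k{\left(u,h \right)} = \left(3 + 1\right) \left(u + 6\right) - h = 4 \left(6 + u\right) - h = \left(24 + 4 u\right) - h = 24 - h + 4 u$)
$\left(k{\left(6,B{\left(1 \right)} \right)} + 8\right) A = \left(\left(24 - \left(9 + 4 \cdot 1^{2}\right) + 4 \cdot 6\right) + 8\right) \left(-11\right) = \left(\left(24 - \left(9 + 4 \cdot 1\right) + 24\right) + 8\right) \left(-11\right) = \left(\left(24 - \left(9 + 4\right) + 24\right) + 8\right) \left(-11\right) = \left(\left(24 - 13 + 24\right) + 8\right) \left(-11\right) = \left(35 + 8\right) \left(-11\right) = 43 \left(-11\right) = -473$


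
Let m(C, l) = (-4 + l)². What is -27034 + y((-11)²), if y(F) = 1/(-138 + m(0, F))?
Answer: -366337733/13551 ≈ -27034.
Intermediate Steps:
y(F) = 1/(-138 + (-4 + F)²)
-27034 + y((-11)²) = -27034 + 1/(-138 + (-4 + (-11)²)²) = -27034 + 1/(-138 + (-4 + 121)²) = -27034 + 1/(-138 + 117²) = -27034 + 1/(-138 + 13689) = -27034 + 1/13551 = -366337733/13551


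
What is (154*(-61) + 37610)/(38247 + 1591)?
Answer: 14108/19919 ≈ 0.70827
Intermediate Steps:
(154*(-61) + 37610)/(38247 + 1591) = (-9394 + 37610)/39838 = 28216*(1/39838) = 14108/19919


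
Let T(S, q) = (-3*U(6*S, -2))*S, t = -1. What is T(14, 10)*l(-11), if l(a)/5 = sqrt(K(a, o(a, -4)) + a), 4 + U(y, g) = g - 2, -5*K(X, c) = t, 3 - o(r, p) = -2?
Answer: 1008*I*sqrt(30) ≈ 5521.0*I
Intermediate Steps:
o(r, p) = 5 (o(r, p) = 3 - 1*(-2) = 3 + 2 = 5)
K(X, c) = 1/5 (K(X, c) = -1/5*(-1) = 1/5)
U(y, g) = -6 + g (U(y, g) = -4 + (g - 2) = -4 + (-2 + g) = -6 + g)
T(S, q) = 24*S (T(S, q) = (-3*(-6 - 2))*S = (-3*(-8))*S = 24*S)
l(a) = 5*sqrt(1/5 + a)
T(14, 10)*l(-11) = (24*14)*sqrt(5 + 25*(-11)) = 336*sqrt(5 - 275) = 336*sqrt(-270) = 336*(3*I*sqrt(30)) = 1008*I*sqrt(30)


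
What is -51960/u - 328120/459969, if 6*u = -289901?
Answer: 2839859960/7843851357 ≈ 0.36205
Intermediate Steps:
u = -289901/6 (u = (⅙)*(-289901) = -289901/6 ≈ -48317.)
-51960/u - 328120/459969 = -51960/(-289901/6) - 328120/459969 = -51960*(-6/289901) - 328120*1/459969 = 311760/289901 - 328120/459969 = 2839859960/7843851357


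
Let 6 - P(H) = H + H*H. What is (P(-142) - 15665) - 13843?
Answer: -49524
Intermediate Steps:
P(H) = 6 - H - H**2 (P(H) = 6 - (H + H*H) = 6 - (H + H**2) = 6 + (-H - H**2) = 6 - H - H**2)
(P(-142) - 15665) - 13843 = ((6 - 1*(-142) - 1*(-142)**2) - 15665) - 13843 = ((6 + 142 - 1*20164) - 15665) - 13843 = ((6 + 142 - 20164) - 15665) - 13843 = (-20016 - 15665) - 13843 = -35681 - 13843 = -49524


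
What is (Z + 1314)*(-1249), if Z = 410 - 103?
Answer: -2024629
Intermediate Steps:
Z = 307
(Z + 1314)*(-1249) = (307 + 1314)*(-1249) = 1621*(-1249) = -2024629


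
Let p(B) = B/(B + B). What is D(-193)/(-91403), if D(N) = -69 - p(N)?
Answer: 139/182806 ≈ 0.00076037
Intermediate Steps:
p(B) = ½ (p(B) = B/((2*B)) = B*(1/(2*B)) = ½)
D(N) = -139/2 (D(N) = -69 - 1*½ = -69 - ½ = -139/2)
D(-193)/(-91403) = -139/2/(-91403) = -139/2*(-1/91403) = 139/182806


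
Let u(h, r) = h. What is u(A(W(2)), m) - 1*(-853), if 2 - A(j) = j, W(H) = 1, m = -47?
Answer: 854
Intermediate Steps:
A(j) = 2 - j
u(A(W(2)), m) - 1*(-853) = (2 - 1*1) - 1*(-853) = (2 - 1) + 853 = 1 + 853 = 854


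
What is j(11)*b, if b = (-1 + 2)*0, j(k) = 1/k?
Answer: 0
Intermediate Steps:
b = 0 (b = 1*0 = 0)
j(11)*b = 0/11 = (1/11)*0 = 0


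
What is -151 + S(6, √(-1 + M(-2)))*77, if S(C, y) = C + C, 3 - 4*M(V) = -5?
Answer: 773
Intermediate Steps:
M(V) = 2 (M(V) = ¾ - ¼*(-5) = ¾ + 5/4 = 2)
S(C, y) = 2*C
-151 + S(6, √(-1 + M(-2)))*77 = -151 + (2*6)*77 = -151 + 12*77 = -151 + 924 = 773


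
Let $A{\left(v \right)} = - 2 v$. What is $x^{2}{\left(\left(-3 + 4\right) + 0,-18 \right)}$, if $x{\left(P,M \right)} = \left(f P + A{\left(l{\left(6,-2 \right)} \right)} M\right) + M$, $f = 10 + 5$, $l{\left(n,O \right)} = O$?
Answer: $5625$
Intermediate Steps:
$f = 15$
$x{\left(P,M \right)} = 5 M + 15 P$ ($x{\left(P,M \right)} = \left(15 P + \left(-2\right) \left(-2\right) M\right) + M = \left(15 P + 4 M\right) + M = \left(4 M + 15 P\right) + M = 5 M + 15 P$)
$x^{2}{\left(\left(-3 + 4\right) + 0,-18 \right)} = \left(5 \left(-18\right) + 15 \left(\left(-3 + 4\right) + 0\right)\right)^{2} = \left(-90 + 15 \left(1 + 0\right)\right)^{2} = \left(-90 + 15 \cdot 1\right)^{2} = \left(-90 + 15\right)^{2} = \left(-75\right)^{2} = 5625$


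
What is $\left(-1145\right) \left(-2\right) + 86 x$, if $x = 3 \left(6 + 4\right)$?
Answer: $4870$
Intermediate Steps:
$x = 30$ ($x = 3 \cdot 10 = 30$)
$\left(-1145\right) \left(-2\right) + 86 x = \left(-1145\right) \left(-2\right) + 86 \cdot 30 = 2290 + 2580 = 4870$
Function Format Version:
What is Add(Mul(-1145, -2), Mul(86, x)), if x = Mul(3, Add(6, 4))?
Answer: 4870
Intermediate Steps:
x = 30 (x = Mul(3, 10) = 30)
Add(Mul(-1145, -2), Mul(86, x)) = Add(Mul(-1145, -2), Mul(86, 30)) = Add(2290, 2580) = 4870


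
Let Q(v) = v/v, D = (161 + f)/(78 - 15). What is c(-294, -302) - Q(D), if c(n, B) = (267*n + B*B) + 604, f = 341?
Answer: 13309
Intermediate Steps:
c(n, B) = 604 + B² + 267*n (c(n, B) = (267*n + B²) + 604 = (B² + 267*n) + 604 = 604 + B² + 267*n)
D = 502/63 (D = (161 + 341)/(78 - 15) = 502/63 ≈ 7.9683)
Q(v) = 1
c(-294, -302) - Q(D) = (604 + (-302)² + 267*(-294)) - 1*1 = (604 + 91204 - 78498) - 1 = 13310 - 1 = 13309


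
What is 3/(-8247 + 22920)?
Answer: 1/4891 ≈ 0.00020446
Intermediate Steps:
3/(-8247 + 22920) = 3/14673 = 3*(1/14673) = 1/4891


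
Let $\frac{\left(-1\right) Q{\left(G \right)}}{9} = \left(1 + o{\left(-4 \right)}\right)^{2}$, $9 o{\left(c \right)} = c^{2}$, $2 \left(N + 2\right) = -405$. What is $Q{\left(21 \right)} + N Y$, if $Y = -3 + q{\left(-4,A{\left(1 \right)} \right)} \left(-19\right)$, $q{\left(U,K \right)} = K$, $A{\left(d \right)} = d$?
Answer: $\frac{39866}{9} \approx 4429.6$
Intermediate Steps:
$N = - \frac{409}{2}$ ($N = -2 + \frac{1}{2} \left(-405\right) = -2 - \frac{405}{2} = - \frac{409}{2} \approx -204.5$)
$o{\left(c \right)} = \frac{c^{2}}{9}$
$Q{\left(G \right)} = - \frac{625}{9}$ ($Q{\left(G \right)} = - 9 \left(1 + \frac{\left(-4\right)^{2}}{9}\right)^{2} = - 9 \left(1 + \frac{1}{9} \cdot 16\right)^{2} = - 9 \left(1 + \frac{16}{9}\right)^{2} = - 9 \left(\frac{25}{9}\right)^{2} = \left(-9\right) \frac{625}{81} = - \frac{625}{9}$)
$Y = -22$ ($Y = -3 + 1 \left(-19\right) = -3 - 19 = -22$)
$Q{\left(21 \right)} + N Y = - \frac{625}{9} - -4499 = - \frac{625}{9} + 4499 = \frac{39866}{9}$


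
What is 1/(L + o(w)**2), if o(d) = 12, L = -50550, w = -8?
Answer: -1/50406 ≈ -1.9839e-5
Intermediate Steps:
1/(L + o(w)**2) = 1/(-50550 + 12**2) = 1/(-50550 + 144) = 1/(-50406) = -1/50406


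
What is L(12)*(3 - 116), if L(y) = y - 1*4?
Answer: -904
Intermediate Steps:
L(y) = -4 + y (L(y) = y - 4 = -4 + y)
L(12)*(3 - 116) = (-4 + 12)*(3 - 116) = 8*(-113) = -904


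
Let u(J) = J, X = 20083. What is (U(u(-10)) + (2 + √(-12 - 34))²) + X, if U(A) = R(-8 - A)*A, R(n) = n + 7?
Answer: 19951 + 4*I*√46 ≈ 19951.0 + 27.129*I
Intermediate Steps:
R(n) = 7 + n
U(A) = A*(-1 - A) (U(A) = (7 + (-8 - A))*A = (-1 - A)*A = A*(-1 - A))
(U(u(-10)) + (2 + √(-12 - 34))²) + X = (-1*(-10)*(1 - 10) + (2 + √(-12 - 34))²) + 20083 = (-1*(-10)*(-9) + (2 + √(-46))²) + 20083 = (-90 + (2 + I*√46)²) + 20083 = 19993 + (2 + I*√46)²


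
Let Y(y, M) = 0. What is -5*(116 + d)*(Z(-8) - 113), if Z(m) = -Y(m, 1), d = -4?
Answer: 63280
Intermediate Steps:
Z(m) = 0 (Z(m) = -1*0 = 0)
-5*(116 + d)*(Z(-8) - 113) = -5*(116 - 4)*(0 - 113) = -560*(-113) = -5*(-12656) = 63280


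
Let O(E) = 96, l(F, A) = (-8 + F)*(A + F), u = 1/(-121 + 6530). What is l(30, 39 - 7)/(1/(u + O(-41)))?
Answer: 839221460/6409 ≈ 1.3094e+5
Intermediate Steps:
u = 1/6409 ≈ 0.00015603
l(30, 39 - 7)/(1/(u + O(-41))) = (30² - 8*(39 - 7) - 8*30 + (39 - 7)*30)/(1/(1/6409 + 96)) = (900 - 8*32 - 240 + 32*30)/(1/(615265/6409)) = (900 - 256 - 240 + 960)/(6409/615265) = 1364*(615265/6409) = 839221460/6409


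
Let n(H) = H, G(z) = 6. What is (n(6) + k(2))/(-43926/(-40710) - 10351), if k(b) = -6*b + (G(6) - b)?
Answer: 6785/35112107 ≈ 0.00019324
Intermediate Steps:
k(b) = 6 - 7*b (k(b) = -6*b + (6 - b) = 6 - 7*b)
(n(6) + k(2))/(-43926/(-40710) - 10351) = (6 + (6 - 7*2))/(-43926/(-40710) - 10351) = (6 + (6 - 14))/(-43926*(-1/40710) - 10351) = (6 - 8)/(7321/6785 - 10351) = -2/(-70224214/6785) = -2*(-6785/70224214) = 6785/35112107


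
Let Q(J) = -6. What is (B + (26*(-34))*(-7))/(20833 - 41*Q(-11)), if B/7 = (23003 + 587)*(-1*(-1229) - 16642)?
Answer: -2545142502/21079 ≈ -1.2074e+5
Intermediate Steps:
B = -2545148690 (B = 7*((23003 + 587)*(-1*(-1229) - 16642)) = 7*(23590*(1229 - 16642)) = 7*(23590*(-15413)) = 7*(-363592670) = -2545148690)
(B + (26*(-34))*(-7))/(20833 - 41*Q(-11)) = (-2545148690 + (26*(-34))*(-7))/(20833 - 41*(-6)) = (-2545148690 - 884*(-7))/(20833 + 246) = (-2545148690 + 6188)/21079 = -2545142502*1/21079 = -2545142502/21079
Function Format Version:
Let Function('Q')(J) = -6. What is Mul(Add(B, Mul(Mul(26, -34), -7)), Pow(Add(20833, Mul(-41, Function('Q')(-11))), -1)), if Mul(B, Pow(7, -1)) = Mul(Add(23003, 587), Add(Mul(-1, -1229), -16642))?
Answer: Rational(-2545142502, 21079) ≈ -1.2074e+5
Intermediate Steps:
B = -2545148690 (B = Mul(7, Mul(Add(23003, 587), Add(Mul(-1, -1229), -16642))) = Mul(7, Mul(23590, Add(1229, -16642))) = Mul(7, Mul(23590, -15413)) = Mul(7, -363592670) = -2545148690)
Mul(Add(B, Mul(Mul(26, -34), -7)), Pow(Add(20833, Mul(-41, Function('Q')(-11))), -1)) = Mul(Add(-2545148690, Mul(Mul(26, -34), -7)), Pow(Add(20833, Mul(-41, -6)), -1)) = Mul(Add(-2545148690, Mul(-884, -7)), Pow(Add(20833, 246), -1)) = Mul(Add(-2545148690, 6188), Pow(21079, -1)) = Mul(-2545142502, Rational(1, 21079)) = Rational(-2545142502, 21079)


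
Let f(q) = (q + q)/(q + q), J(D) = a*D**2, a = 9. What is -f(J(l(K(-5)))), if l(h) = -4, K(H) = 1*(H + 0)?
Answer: -1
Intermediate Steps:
K(H) = H (K(H) = 1*H = H)
J(D) = 9*D**2
f(q) = 1 (f(q) = (2*q)/((2*q)) = (2*q)*(1/(2*q)) = 1)
-f(J(l(K(-5)))) = -1*1 = -1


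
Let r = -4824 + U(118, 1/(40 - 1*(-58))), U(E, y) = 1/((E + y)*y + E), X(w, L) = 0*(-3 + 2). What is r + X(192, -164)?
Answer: -5522684084/1144837 ≈ -4824.0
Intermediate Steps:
X(w, L) = 0 (X(w, L) = 0*(-1) = 0)
U(E, y) = 1/(E + y*(E + y)) (U(E, y) = 1/(y*(E + y) + E) = 1/(E + y*(E + y)))
r = -5522684084/1144837 (r = -4824 + 1/(118 + (1/(40 - 1*(-58)))² + 118/(40 - 1*(-58))) = -4824 + 1/(118 + (1/(40 + 58))² + 118/(40 + 58)) = -4824 + 1/(118 + (1/98)² + 118/98) = -4824 + 1/(118 + (1/98)² + 118*(1/98)) = -4824 + 1/(118 + 1/9604 + 59/49) = -4824 + 1/(1144837/9604) = -4824 + 9604/1144837 = -5522684084/1144837 ≈ -4824.0)
r + X(192, -164) = -5522684084/1144837 + 0 = -5522684084/1144837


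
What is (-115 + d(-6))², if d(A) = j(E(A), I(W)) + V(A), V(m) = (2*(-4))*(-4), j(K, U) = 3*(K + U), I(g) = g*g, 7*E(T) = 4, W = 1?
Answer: 300304/49 ≈ 6128.7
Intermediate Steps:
E(T) = 4/7 (E(T) = (⅐)*4 = 4/7)
I(g) = g²
j(K, U) = 3*K + 3*U
V(m) = 32 (V(m) = -8*(-4) = 32)
d(A) = 257/7 (d(A) = (3*(4/7) + 3*1²) + 32 = (12/7 + 3*1) + 32 = (12/7 + 3) + 32 = 33/7 + 32 = 257/7)
(-115 + d(-6))² = (-115 + 257/7)² = (-548/7)² = 300304/49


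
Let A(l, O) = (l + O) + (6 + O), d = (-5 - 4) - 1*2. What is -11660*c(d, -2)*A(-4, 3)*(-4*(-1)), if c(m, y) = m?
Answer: 4104320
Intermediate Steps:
d = -11 (d = -9 - 2 = -11)
A(l, O) = 6 + l + 2*O (A(l, O) = (O + l) + (6 + O) = 6 + l + 2*O)
-11660*c(d, -2)*A(-4, 3)*(-4*(-1)) = -11660*(-11*(6 - 4 + 2*3))*(-4*(-1)) = -11660*(-11*(6 - 4 + 6))*4 = -11660*(-11*8)*4 = -(-1026080)*4 = -11660*(-352) = 4104320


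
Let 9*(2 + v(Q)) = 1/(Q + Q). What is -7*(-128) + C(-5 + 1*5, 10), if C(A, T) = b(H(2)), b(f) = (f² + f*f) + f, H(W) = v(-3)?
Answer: 657653/729 ≈ 902.13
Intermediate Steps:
v(Q) = -2 + 1/(18*Q) (v(Q) = -2 + 1/(9*(Q + Q)) = -2 + 1/(9*((2*Q))) = -2 + (1/(2*Q))/9 = -2 + 1/(18*Q))
H(W) = -109/54 (H(W) = -2 + (1/18)/(-3) = -2 + (1/18)*(-⅓) = -2 - 1/54 = -109/54)
b(f) = f + 2*f² (b(f) = (f² + f²) + f = 2*f² + f = f + 2*f²)
C(A, T) = 4469/729 (C(A, T) = -109*(1 + 2*(-109/54))/54 = -109*(1 - 109/27)/54 = -109/54*(-82/27) = 4469/729)
-7*(-128) + C(-5 + 1*5, 10) = -7*(-128) + 4469/729 = 896 + 4469/729 = 657653/729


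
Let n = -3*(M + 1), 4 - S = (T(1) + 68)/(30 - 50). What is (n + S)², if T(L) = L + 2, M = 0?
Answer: 8281/400 ≈ 20.703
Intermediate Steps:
T(L) = 2 + L
S = 151/20 (S = 4 - ((2 + 1) + 68)/(30 - 50) = 4 - (3 + 68)/(-20) = 4 - 71*(-1)/20 = 4 - 1*(-71/20) = 4 + 71/20 = 151/20 ≈ 7.5500)
n = -3 (n = -3*(0 + 1) = -3*1 = -3)
(n + S)² = (-3 + 151/20)² = (91/20)² = 8281/400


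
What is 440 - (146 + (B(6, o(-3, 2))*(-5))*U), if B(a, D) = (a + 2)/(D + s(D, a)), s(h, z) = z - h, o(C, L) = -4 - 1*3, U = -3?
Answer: 274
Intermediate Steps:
o(C, L) = -7 (o(C, L) = -4 - 3 = -7)
B(a, D) = (2 + a)/a (B(a, D) = (a + 2)/(D + (a - D)) = (2 + a)/a)
440 - (146 + (B(6, o(-3, 2))*(-5))*U) = 440 - (146 + (((2 + 6)/6)*(-5))*(-3)) = 440 - (146 + (((⅙)*8)*(-5))*(-3)) = 440 - (146 + ((4/3)*(-5))*(-3)) = 440 - (146 - 20/3*(-3)) = 440 - (146 + 20) = 440 - 1*166 = 440 - 166 = 274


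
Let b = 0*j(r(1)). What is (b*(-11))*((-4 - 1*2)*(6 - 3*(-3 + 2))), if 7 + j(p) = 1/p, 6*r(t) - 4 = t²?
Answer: 0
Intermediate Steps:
r(t) = ⅔ + t²/6
j(p) = -7 + 1/p
b = 0 (b = 0*(-7 + 1/(⅔ + (⅙)*1²)) = 0*(-7 + 1/(⅔ + (⅙)*1)) = 0*(-7 + 1/(⅔ + ⅙)) = 0*(-7 + 1/(⅚)) = 0*(-7 + 6/5) = 0*(-29/5) = 0)
(b*(-11))*((-4 - 1*2)*(6 - 3*(-3 + 2))) = (0*(-11))*((-4 - 1*2)*(6 - 3*(-3 + 2))) = 0*((-4 - 2)*(6 - 3*(-1))) = 0*(-6*(6 + 3)) = 0*(-6*9) = 0*(-54) = 0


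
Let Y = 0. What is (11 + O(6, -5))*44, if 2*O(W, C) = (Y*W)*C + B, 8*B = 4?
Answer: 495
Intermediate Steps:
B = ½ (B = (⅛)*4 = ½ ≈ 0.50000)
O(W, C) = ¼ (O(W, C) = ((0*W)*C + ½)/2 = (0*C + ½)/2 = (0 + ½)/2 = (½)*(½) = ¼)
(11 + O(6, -5))*44 = (11 + ¼)*44 = (45/4)*44 = 495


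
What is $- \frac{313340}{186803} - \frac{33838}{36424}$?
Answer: $- \frac{8867068037}{3402056236} \approx -2.6064$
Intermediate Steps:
$- \frac{313340}{186803} - \frac{33838}{36424} = \left(-313340\right) \frac{1}{186803} - \frac{16919}{18212} = - \frac{313340}{186803} - \frac{16919}{18212} = - \frac{8867068037}{3402056236}$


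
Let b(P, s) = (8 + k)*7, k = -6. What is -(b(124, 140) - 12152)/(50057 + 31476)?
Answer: 12138/81533 ≈ 0.14887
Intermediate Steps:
b(P, s) = 14 (b(P, s) = (8 - 6)*7 = 2*7 = 14)
-(b(124, 140) - 12152)/(50057 + 31476) = -(14 - 12152)/(50057 + 31476) = -(-12138)/81533 = -1*(-12138/81533) = 12138/81533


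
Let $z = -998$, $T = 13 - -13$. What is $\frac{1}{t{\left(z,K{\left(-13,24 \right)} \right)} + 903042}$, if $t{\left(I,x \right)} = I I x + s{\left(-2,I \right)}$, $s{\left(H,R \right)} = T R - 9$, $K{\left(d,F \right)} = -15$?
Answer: $- \frac{1}{14062975} \approx -7.1109 \cdot 10^{-8}$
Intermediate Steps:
$T = 26$ ($T = 13 + 13 = 26$)
$s{\left(H,R \right)} = -9 + 26 R$ ($s{\left(H,R \right)} = 26 R - 9 = -9 + 26 R$)
$t{\left(I,x \right)} = -9 + 26 I + x I^{2}$ ($t{\left(I,x \right)} = I I x + \left(-9 + 26 I\right) = I^{2} x + \left(-9 + 26 I\right) = x I^{2} + \left(-9 + 26 I\right) = -9 + 26 I + x I^{2}$)
$\frac{1}{t{\left(z,K{\left(-13,24 \right)} \right)} + 903042} = \frac{1}{\left(-9 + 26 \left(-998\right) - 15 \left(-998\right)^{2}\right) + 903042} = \frac{1}{\left(-9 - 25948 - 14940060\right) + 903042} = \frac{1}{-14966017 + 903042} = \frac{1}{-14062975} = - \frac{1}{14062975}$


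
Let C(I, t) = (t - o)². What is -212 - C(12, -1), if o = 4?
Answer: -237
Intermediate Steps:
C(I, t) = (-4 + t)² (C(I, t) = (t - 1*4)² = (t - 4)² = (-4 + t)²)
-212 - C(12, -1) = -212 - (-4 - 1)² = -212 - 1*(-5)² = -212 - 1*25 = -212 - 25 = -237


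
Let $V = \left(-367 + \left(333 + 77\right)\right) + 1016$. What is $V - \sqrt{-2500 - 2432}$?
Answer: $1059 - 6 i \sqrt{137} \approx 1059.0 - 70.228 i$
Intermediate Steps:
$V = 1059$ ($V = \left(-367 + 410\right) + 1016 = 43 + 1016 = 1059$)
$V - \sqrt{-2500 - 2432} = 1059 - \sqrt{-2500 - 2432} = 1059 - \sqrt{-4932} = 1059 - 6 i \sqrt{137}$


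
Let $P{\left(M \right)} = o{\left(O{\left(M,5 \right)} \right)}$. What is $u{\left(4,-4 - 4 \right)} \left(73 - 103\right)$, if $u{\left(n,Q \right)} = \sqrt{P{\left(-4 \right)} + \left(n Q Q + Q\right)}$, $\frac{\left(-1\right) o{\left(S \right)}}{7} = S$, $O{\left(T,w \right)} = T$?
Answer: $- 60 \sqrt{69} \approx -498.4$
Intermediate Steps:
$o{\left(S \right)} = - 7 S$
$P{\left(M \right)} = - 7 M$
$u{\left(n,Q \right)} = \sqrt{28 + Q + n Q^{2}}$ ($u{\left(n,Q \right)} = \sqrt{\left(-7\right) \left(-4\right) + \left(n Q Q + Q\right)} = \sqrt{28 + \left(Q n Q + Q\right)} = \sqrt{28 + \left(n Q^{2} + Q\right)} = \sqrt{28 + \left(Q + n Q^{2}\right)} = \sqrt{28 + Q + n Q^{2}}$)
$u{\left(4,-4 - 4 \right)} \left(73 - 103\right) = \sqrt{28 - 8 + 4 \left(-4 - 4\right)^{2}} \left(73 - 103\right) = \sqrt{28 - 8 + 4 \left(-4 - 4\right)^{2}} \left(-30\right) = \sqrt{28 - 8 + 4 \left(-8\right)^{2}} \left(-30\right) = \sqrt{28 - 8 + 4 \cdot 64} \left(-30\right) = \sqrt{28 - 8 + 256} \left(-30\right) = \sqrt{276} \left(-30\right) = 2 \sqrt{69} \left(-30\right) = - 60 \sqrt{69}$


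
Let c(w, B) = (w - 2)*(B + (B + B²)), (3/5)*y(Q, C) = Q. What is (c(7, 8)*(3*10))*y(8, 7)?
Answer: 160000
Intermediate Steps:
y(Q, C) = 5*Q/3
c(w, B) = (-2 + w)*(B² + 2*B)
(c(7, 8)*(3*10))*y(8, 7) = ((8*(-4 - 2*8 + 2*7 + 8*7))*(3*10))*((5/3)*8) = ((8*(-4 - 16 + 14 + 56))*30)*(40/3) = ((8*50)*30)*(40/3) = (400*30)*(40/3) = 12000*(40/3) = 160000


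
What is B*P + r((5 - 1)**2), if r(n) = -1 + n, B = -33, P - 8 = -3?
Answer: -150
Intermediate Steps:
P = 5 (P = 8 - 3 = 5)
B*P + r((5 - 1)**2) = -33*5 + (-1 + (5 - 1)**2) = -165 + (-1 + 4**2) = -165 + (-1 + 16) = -165 + 15 = -150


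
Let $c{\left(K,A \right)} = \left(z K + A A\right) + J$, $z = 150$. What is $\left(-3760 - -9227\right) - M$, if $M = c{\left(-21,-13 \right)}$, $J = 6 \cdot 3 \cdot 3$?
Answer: $8394$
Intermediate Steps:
$J = 54$ ($J = 18 \cdot 3 = 54$)
$c{\left(K,A \right)} = 54 + A^{2} + 150 K$ ($c{\left(K,A \right)} = \left(150 K + A A\right) + 54 = \left(150 K + A^{2}\right) + 54 = \left(A^{2} + 150 K\right) + 54 = 54 + A^{2} + 150 K$)
$M = -2927$ ($M = 54 + \left(-13\right)^{2} + 150 \left(-21\right) = 54 + 169 - 3150 = -2927$)
$\left(-3760 - -9227\right) - M = \left(-3760 - -9227\right) - -2927 = \left(-3760 + 9227\right) + 2927 = 5467 + 2927 = 8394$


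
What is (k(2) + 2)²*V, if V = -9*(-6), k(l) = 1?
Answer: 486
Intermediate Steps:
V = 54
(k(2) + 2)²*V = (1 + 2)²*54 = 3²*54 = 9*54 = 486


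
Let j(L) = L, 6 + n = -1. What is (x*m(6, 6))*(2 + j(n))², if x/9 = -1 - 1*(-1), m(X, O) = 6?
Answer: 0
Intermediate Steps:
n = -7 (n = -6 - 1 = -7)
x = 0 (x = 9*(-1 - 1*(-1)) = 9*(-1 + 1) = 9*0 = 0)
(x*m(6, 6))*(2 + j(n))² = (0*6)*(2 - 7)² = 0*(-5)² = 0*25 = 0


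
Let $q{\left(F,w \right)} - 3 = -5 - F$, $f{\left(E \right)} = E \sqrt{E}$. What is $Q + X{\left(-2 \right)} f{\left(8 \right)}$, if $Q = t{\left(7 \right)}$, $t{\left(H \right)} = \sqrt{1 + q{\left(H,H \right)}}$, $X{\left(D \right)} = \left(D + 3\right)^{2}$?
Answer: $2 \sqrt{2} \left(8 + i\right) \approx 22.627 + 2.8284 i$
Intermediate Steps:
$f{\left(E \right)} = E^{\frac{3}{2}}$
$q{\left(F,w \right)} = -2 - F$ ($q{\left(F,w \right)} = 3 - \left(5 + F\right) = -2 - F$)
$X{\left(D \right)} = \left(3 + D\right)^{2}$
$t{\left(H \right)} = \sqrt{-1 - H}$ ($t{\left(H \right)} = \sqrt{1 - \left(2 + H\right)} = \sqrt{-1 - H}$)
$Q = 2 i \sqrt{2}$ ($Q = \sqrt{-1 - 7} = \sqrt{-8} = 2 i \sqrt{2} \approx 2.8284 i$)
$Q + X{\left(-2 \right)} f{\left(8 \right)} = 2 i \sqrt{2} + \left(3 - 2\right)^{2} \cdot 8^{\frac{3}{2}} = 2 i \sqrt{2} + 1^{2} \cdot 16 \sqrt{2} = 2 i \sqrt{2} + 1 \cdot 16 \sqrt{2} = 2 i \sqrt{2} + 16 \sqrt{2} = 16 \sqrt{2} + 2 i \sqrt{2}$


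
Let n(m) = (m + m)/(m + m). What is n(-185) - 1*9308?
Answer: -9307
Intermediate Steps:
n(m) = 1 (n(m) = (2*m)/((2*m)) = (2*m)*(1/(2*m)) = 1)
n(-185) - 1*9308 = 1 - 1*9308 = 1 - 9308 = -9307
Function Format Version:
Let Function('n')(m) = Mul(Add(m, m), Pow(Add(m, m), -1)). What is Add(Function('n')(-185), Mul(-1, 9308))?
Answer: -9307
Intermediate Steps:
Function('n')(m) = 1 (Function('n')(m) = Mul(Mul(2, m), Pow(Mul(2, m), -1)) = Mul(Mul(2, m), Mul(Rational(1, 2), Pow(m, -1))) = 1)
Add(Function('n')(-185), Mul(-1, 9308)) = Add(1, Mul(-1, 9308)) = Add(1, -9308) = -9307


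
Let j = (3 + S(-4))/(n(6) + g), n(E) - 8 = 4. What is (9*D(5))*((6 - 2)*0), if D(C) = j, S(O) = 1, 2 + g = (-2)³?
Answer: 0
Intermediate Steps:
g = -10 (g = -2 + (-2)³ = -2 - 8 = -10)
n(E) = 12 (n(E) = 8 + 4 = 12)
j = 2 (j = (3 + 1)/(12 - 10) = 4/2 = 4*(½) = 2)
D(C) = 2
(9*D(5))*((6 - 2)*0) = (9*2)*((6 - 2)*0) = 18*(4*0) = 18*0 = 0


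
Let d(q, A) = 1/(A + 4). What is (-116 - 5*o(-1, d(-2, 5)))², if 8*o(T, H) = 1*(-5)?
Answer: 815409/64 ≈ 12741.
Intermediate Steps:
d(q, A) = 1/(4 + A)
o(T, H) = -5/8 (o(T, H) = (1*(-5))/8 = (⅛)*(-5) = -5/8)
(-116 - 5*o(-1, d(-2, 5)))² = (-116 - 5*(-5/8))² = (-116 + 25/8)² = (-903/8)² = 815409/64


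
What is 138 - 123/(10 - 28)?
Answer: 869/6 ≈ 144.83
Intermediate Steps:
138 - 123/(10 - 28) = 138 - 123/(-18) = 138 - 123*(-1/18) = 138 + 41/6 = 869/6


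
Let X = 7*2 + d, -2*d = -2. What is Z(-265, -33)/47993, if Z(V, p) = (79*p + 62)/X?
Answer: -509/143979 ≈ -0.0035352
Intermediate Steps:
d = 1 (d = -1/2*(-2) = 1)
X = 15 (X = 7*2 + 1 = 14 + 1 = 15)
Z(V, p) = 62/15 + 79*p/15 (Z(V, p) = (79*p + 62)/15 = (62 + 79*p)*(1/15) = 62/15 + 79*p/15)
Z(-265, -33)/47993 = (62/15 + (79/15)*(-33))/47993 = (62/15 - 869/5)*(1/47993) = -509/3*1/47993 = -509/143979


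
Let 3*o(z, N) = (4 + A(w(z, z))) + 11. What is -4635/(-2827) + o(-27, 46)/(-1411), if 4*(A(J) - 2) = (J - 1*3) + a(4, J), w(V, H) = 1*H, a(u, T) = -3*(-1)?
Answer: 78363913/47866764 ≈ 1.6371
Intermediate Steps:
a(u, T) = 3
w(V, H) = H
A(J) = 2 + J/4 (A(J) = 2 + ((J - 1*3) + 3)/4 = 2 + ((J - 3) + 3)/4 = 2 + ((-3 + J) + 3)/4 = 2 + J/4)
o(z, N) = 17/3 + z/12 (o(z, N) = ((4 + (2 + z/4)) + 11)/3 = ((6 + z/4) + 11)/3 = (17 + z/4)/3 = 17/3 + z/12)
-4635/(-2827) + o(-27, 46)/(-1411) = -4635/(-2827) + (17/3 + (1/12)*(-27))/(-1411) = -4635*(-1/2827) + (17/3 - 9/4)*(-1/1411) = 4635/2827 + (41/12)*(-1/1411) = 4635/2827 - 41/16932 = 78363913/47866764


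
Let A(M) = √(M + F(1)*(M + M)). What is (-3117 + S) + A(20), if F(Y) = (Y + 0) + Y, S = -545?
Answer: -3652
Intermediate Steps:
F(Y) = 2*Y (F(Y) = Y + Y = 2*Y)
A(M) = √5*√M (A(M) = √(M + (2*1)*(M + M)) = √(M + 2*(2*M)) = √(M + 4*M) = √(5*M) = √5*√M)
(-3117 + S) + A(20) = (-3117 - 545) + √5*√20 = -3662 + √5*(2*√5) = -3662 + 10 = -3652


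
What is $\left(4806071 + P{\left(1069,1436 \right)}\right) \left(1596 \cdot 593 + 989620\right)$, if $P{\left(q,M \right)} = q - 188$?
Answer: $9306489805696$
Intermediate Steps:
$P{\left(q,M \right)} = -188 + q$ ($P{\left(q,M \right)} = q - 188 = -188 + q$)
$\left(4806071 + P{\left(1069,1436 \right)}\right) \left(1596 \cdot 593 + 989620\right) = \left(4806071 + \left(-188 + 1069\right)\right) \left(1596 \cdot 593 + 989620\right) = \left(4806071 + 881\right) \left(946428 + 989620\right) = 4806952 \cdot 1936048 = 9306489805696$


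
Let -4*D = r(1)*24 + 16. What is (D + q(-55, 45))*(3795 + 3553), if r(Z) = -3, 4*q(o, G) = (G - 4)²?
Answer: 3190869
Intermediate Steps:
q(o, G) = (-4 + G)²/4 (q(o, G) = (G - 4)²/4 = (-4 + G)²/4)
D = 14 (D = -(-3*24 + 16)/4 = -(-72 + 16)/4 = -¼*(-56) = 14)
(D + q(-55, 45))*(3795 + 3553) = (14 + (-4 + 45)²/4)*(3795 + 3553) = (14 + (¼)*41²)*7348 = (14 + (¼)*1681)*7348 = (14 + 1681/4)*7348 = (1737/4)*7348 = 3190869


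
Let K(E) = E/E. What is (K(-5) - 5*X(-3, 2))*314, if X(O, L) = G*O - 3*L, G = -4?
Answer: -9106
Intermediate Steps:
K(E) = 1
X(O, L) = -4*O - 3*L
(K(-5) - 5*X(-3, 2))*314 = (1 - 5*(-4*(-3) - 3*2))*314 = (1 - 5*(12 - 6))*314 = (1 - 5*6)*314 = (1 - 30)*314 = -29*314 = -9106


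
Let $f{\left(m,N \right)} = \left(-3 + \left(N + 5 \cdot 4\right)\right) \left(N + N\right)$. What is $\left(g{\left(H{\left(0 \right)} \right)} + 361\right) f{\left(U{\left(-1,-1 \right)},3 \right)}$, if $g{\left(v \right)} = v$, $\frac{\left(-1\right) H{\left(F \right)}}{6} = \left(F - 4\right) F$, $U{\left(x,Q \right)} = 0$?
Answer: $43320$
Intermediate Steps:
$H{\left(F \right)} = - 6 F \left(-4 + F\right)$ ($H{\left(F \right)} = - 6 \left(F - 4\right) F = - 6 \left(-4 + F\right) F = - 6 F \left(-4 + F\right)$)
$f{\left(m,N \right)} = 2 N \left(17 + N\right)$ ($f{\left(m,N \right)} = \left(-3 + \left(N + 20\right)\right) 2 N = \left(-3 + \left(20 + N\right)\right) 2 N = \left(17 + N\right) 2 N = 2 N \left(17 + N\right)$)
$\left(g{\left(H{\left(0 \right)} \right)} + 361\right) f{\left(U{\left(-1,-1 \right)},3 \right)} = \left(6 \cdot 0 \left(4 - 0\right) + 361\right) 2 \cdot 3 \left(17 + 3\right) = \left(6 \cdot 0 \left(4 + 0\right) + 361\right) 2 \cdot 3 \cdot 20 = \left(6 \cdot 0 \cdot 4 + 361\right) 120 = \left(0 + 361\right) 120 = 361 \cdot 120 = 43320$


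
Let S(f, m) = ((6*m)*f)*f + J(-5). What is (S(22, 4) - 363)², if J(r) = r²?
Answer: 127193284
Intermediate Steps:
S(f, m) = 25 + 6*m*f² (S(f, m) = ((6*m)*f)*f + (-5)² = (6*f*m)*f + 25 = 6*m*f² + 25 = 25 + 6*m*f²)
(S(22, 4) - 363)² = ((25 + 6*4*22²) - 363)² = ((25 + 6*4*484) - 363)² = ((25 + 11616) - 363)² = (11641 - 363)² = 11278² = 127193284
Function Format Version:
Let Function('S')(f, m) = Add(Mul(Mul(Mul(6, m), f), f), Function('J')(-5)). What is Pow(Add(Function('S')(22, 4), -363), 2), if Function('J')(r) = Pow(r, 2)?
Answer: 127193284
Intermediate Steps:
Function('S')(f, m) = Add(25, Mul(6, m, Pow(f, 2))) (Function('S')(f, m) = Add(Mul(Mul(Mul(6, m), f), f), Pow(-5, 2)) = Add(Mul(Mul(6, f, m), f), 25) = Add(Mul(6, m, Pow(f, 2)), 25) = Add(25, Mul(6, m, Pow(f, 2))))
Pow(Add(Function('S')(22, 4), -363), 2) = Pow(Add(Add(25, Mul(6, 4, Pow(22, 2))), -363), 2) = Pow(Add(Add(25, Mul(6, 4, 484)), -363), 2) = Pow(Add(Add(25, 11616), -363), 2) = Pow(Add(11641, -363), 2) = Pow(11278, 2) = 127193284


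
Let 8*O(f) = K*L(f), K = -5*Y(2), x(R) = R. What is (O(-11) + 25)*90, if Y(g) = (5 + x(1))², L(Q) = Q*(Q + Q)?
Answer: -487800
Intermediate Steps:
L(Q) = 2*Q² (L(Q) = Q*(2*Q) = 2*Q²)
Y(g) = 36 (Y(g) = (5 + 1)² = 6² = 36)
K = -180 (K = -5*36 = -180)
O(f) = -45*f² (O(f) = (-360*f²)/8 = -45*f²)
(O(-11) + 25)*90 = (-45*(-11)² + 25)*90 = (-45*121 + 25)*90 = (-5445 + 25)*90 = -5420*90 = -487800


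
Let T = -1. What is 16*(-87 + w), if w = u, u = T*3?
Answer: -1440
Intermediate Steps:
u = -3 (u = -1*3 = -3)
w = -3
16*(-87 + w) = 16*(-87 - 3) = 16*(-90) = -1440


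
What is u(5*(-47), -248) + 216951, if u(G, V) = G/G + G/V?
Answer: 53804331/248 ≈ 2.1695e+5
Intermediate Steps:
u(G, V) = 1 + G/V
u(5*(-47), -248) + 216951 = (5*(-47) - 248)/(-248) + 216951 = -(-235 - 248)/248 + 216951 = -1/248*(-483) + 216951 = 483/248 + 216951 = 53804331/248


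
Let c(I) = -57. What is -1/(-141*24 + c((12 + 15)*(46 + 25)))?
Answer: 1/3441 ≈ 0.00029061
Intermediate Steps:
-1/(-141*24 + c((12 + 15)*(46 + 25))) = -1/(-141*24 - 57) = -1/(-3384 - 57) = -1/(-3441) = -1*(-1/3441) = 1/3441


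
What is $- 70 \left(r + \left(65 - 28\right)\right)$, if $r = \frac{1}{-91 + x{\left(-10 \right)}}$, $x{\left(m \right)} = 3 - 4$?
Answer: $- \frac{119105}{46} \approx -2589.2$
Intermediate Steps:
$x{\left(m \right)} = -1$
$r = - \frac{1}{92}$ ($r = \frac{1}{-91 - 1} = \frac{1}{-92} = - \frac{1}{92} \approx -0.01087$)
$- 70 \left(r + \left(65 - 28\right)\right) = - 70 \left(- \frac{1}{92} + \left(65 - 28\right)\right) = - 70 \left(- \frac{1}{92} + 37\right) = \left(-70\right) \frac{3403}{92} = - \frac{119105}{46}$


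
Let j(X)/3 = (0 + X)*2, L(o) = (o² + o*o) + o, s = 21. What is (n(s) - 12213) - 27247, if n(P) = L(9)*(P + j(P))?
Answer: -14323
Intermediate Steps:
L(o) = o + 2*o² (L(o) = (o² + o²) + o = 2*o² + o = o + 2*o²)
j(X) = 6*X (j(X) = 3*((0 + X)*2) = 3*(X*2) = 3*(2*X) = 6*X)
n(P) = 1197*P (n(P) = (9*(1 + 2*9))*(P + 6*P) = (9*(1 + 18))*(7*P) = (9*19)*(7*P) = 171*(7*P) = 1197*P)
(n(s) - 12213) - 27247 = (1197*21 - 12213) - 27247 = (25137 - 12213) - 27247 = 12924 - 27247 = -14323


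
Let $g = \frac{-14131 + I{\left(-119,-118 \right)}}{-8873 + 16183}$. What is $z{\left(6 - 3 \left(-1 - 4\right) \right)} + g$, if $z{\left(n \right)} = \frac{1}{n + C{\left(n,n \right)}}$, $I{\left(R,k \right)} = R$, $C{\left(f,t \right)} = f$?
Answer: $- \frac{59119}{30702} \approx -1.9256$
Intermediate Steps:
$g = - \frac{1425}{731}$ ($g = \frac{-14131 - 119}{-8873 + 16183} = - \frac{14250}{7310} = \left(-14250\right) \frac{1}{7310} = - \frac{1425}{731} \approx -1.9494$)
$z{\left(n \right)} = \frac{1}{2 n}$ ($z{\left(n \right)} = \frac{1}{n + n} = \frac{1}{2 n}$)
$z{\left(6 - 3 \left(-1 - 4\right) \right)} + g = \frac{1}{2 \left(6 - 3 \left(-1 - 4\right)\right)} - \frac{1425}{731} = \frac{1}{2 \left(6 - -15\right)} - \frac{1425}{731} = \frac{1}{2 \left(6 + 15\right)} - \frac{1425}{731} = \frac{1}{2 \cdot 21} - \frac{1425}{731} = \frac{1}{2} \cdot \frac{1}{21} - \frac{1425}{731} = \frac{1}{42} - \frac{1425}{731} = - \frac{59119}{30702}$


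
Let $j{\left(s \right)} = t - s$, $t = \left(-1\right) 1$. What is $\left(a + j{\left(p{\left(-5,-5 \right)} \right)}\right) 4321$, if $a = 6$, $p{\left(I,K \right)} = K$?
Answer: $43210$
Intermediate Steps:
$t = -1$
$j{\left(s \right)} = -1 - s$
$\left(a + j{\left(p{\left(-5,-5 \right)} \right)}\right) 4321 = \left(6 - -4\right) 4321 = \left(6 + \left(-1 + 5\right)\right) 4321 = \left(6 + 4\right) 4321 = 10 \cdot 4321 = 43210$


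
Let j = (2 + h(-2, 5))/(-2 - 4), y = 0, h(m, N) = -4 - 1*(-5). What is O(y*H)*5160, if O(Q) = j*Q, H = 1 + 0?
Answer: 0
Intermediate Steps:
h(m, N) = 1 (h(m, N) = -4 + 5 = 1)
H = 1
j = -½ (j = (2 + 1)/(-2 - 4) = 3/(-6) = 3*(-⅙) = -½ ≈ -0.50000)
O(Q) = -Q/2
O(y*H)*5160 = -0*5160 = -½*0*5160 = 0*5160 = 0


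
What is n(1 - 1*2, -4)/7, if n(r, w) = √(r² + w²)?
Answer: √17/7 ≈ 0.58902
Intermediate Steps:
n(1 - 1*2, -4)/7 = √((1 - 1*2)² + (-4)²)/7 = √((1 - 2)² + 16)*(⅐) = √((-1)² + 16)*(⅐) = √(1 + 16)*(⅐) = √17*(⅐) = √17/7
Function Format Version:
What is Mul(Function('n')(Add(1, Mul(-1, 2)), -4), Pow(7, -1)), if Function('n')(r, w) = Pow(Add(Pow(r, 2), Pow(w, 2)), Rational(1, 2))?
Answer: Mul(Rational(1, 7), Pow(17, Rational(1, 2))) ≈ 0.58902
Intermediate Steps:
Mul(Function('n')(Add(1, Mul(-1, 2)), -4), Pow(7, -1)) = Mul(Pow(Add(Pow(Add(1, Mul(-1, 2)), 2), Pow(-4, 2)), Rational(1, 2)), Pow(7, -1)) = Mul(Pow(Add(Pow(Add(1, -2), 2), 16), Rational(1, 2)), Rational(1, 7)) = Mul(Pow(Add(Pow(-1, 2), 16), Rational(1, 2)), Rational(1, 7)) = Mul(Pow(Add(1, 16), Rational(1, 2)), Rational(1, 7)) = Mul(Pow(17, Rational(1, 2)), Rational(1, 7)) = Mul(Rational(1, 7), Pow(17, Rational(1, 2)))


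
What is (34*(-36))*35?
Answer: -42840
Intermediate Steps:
(34*(-36))*35 = -1224*35 = -42840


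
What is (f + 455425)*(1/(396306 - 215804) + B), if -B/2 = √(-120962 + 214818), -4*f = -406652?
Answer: 39792/12893 - 4456704*√5866 ≈ -3.4134e+8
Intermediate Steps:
f = 101663 (f = -¼*(-406652) = 101663)
B = -8*√5866 (B = -2*√(-120962 + 214818) = -8*√5866 ≈ -612.72)
(f + 455425)*(1/(396306 - 215804) + B) = (101663 + 455425)*(1/(396306 - 215804) - 8*√5866) = 557088*(1/180502 - 8*√5866) = 39792/12893 - 4456704*√5866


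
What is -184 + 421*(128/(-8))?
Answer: -6920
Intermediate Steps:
-184 + 421*(128/(-8)) = -184 + 421*(128*(-1/8)) = -184 + 421*(-16) = -184 - 6736 = -6920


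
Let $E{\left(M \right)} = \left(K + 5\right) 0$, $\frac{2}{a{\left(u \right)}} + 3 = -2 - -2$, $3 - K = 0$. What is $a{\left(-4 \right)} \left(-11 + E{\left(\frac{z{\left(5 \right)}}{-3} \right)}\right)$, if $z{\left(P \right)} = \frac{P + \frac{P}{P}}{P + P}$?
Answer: $\frac{22}{3} \approx 7.3333$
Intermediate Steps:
$K = 3$ ($K = 3 - 0 = 3 + 0 = 3$)
$z{\left(P \right)} = \frac{1 + P}{2 P}$ ($z{\left(P \right)} = \frac{P + 1}{2 P} = \left(1 + P\right) \frac{1}{2 P} = \frac{1 + P}{2 P}$)
$a{\left(u \right)} = - \frac{2}{3}$ ($a{\left(u \right)} = \frac{2}{-3 - 0} = \frac{2}{-3 + \left(-2 + 2\right)} = \frac{2}{-3 + 0} = \frac{2}{-3} = 2 \left(- \frac{1}{3}\right) = - \frac{2}{3}$)
$E{\left(M \right)} = 0$ ($E{\left(M \right)} = \left(3 + 5\right) 0 = 8 \cdot 0 = 0$)
$a{\left(-4 \right)} \left(-11 + E{\left(\frac{z{\left(5 \right)}}{-3} \right)}\right) = - \frac{2 \left(-11 + 0\right)}{3} = \left(- \frac{2}{3}\right) \left(-11\right) = \frac{22}{3}$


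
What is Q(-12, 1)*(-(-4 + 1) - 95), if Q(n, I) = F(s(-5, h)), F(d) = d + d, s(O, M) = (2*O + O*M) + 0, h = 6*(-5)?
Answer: -25760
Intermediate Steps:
h = -30
s(O, M) = 2*O + M*O (s(O, M) = (2*O + M*O) + 0 = 2*O + M*O)
F(d) = 2*d
Q(n, I) = 280 (Q(n, I) = 2*(-5*(2 - 30)) = 2*(-5*(-28)) = 2*140 = 280)
Q(-12, 1)*(-(-4 + 1) - 95) = 280*(-(-4 + 1) - 95) = 280*(-1*(-3) - 95) = 280*(3 - 95) = 280*(-92) = -25760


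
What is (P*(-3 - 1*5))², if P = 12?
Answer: 9216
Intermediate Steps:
(P*(-3 - 1*5))² = (12*(-3 - 1*5))² = (12*(-3 - 5))² = (12*(-8))² = (-96)² = 9216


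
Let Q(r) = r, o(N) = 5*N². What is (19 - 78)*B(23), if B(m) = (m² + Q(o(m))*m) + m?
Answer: -3621833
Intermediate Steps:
B(m) = m + m² + 5*m³ (B(m) = (m² + (5*m²)*m) + m = (m² + 5*m³) + m = m + m² + 5*m³)
(19 - 78)*B(23) = (19 - 78)*(23*(1 + 23 + 5*23²)) = -1357*(1 + 23 + 5*529) = -1357*(1 + 23 + 2645) = -1357*2669 = -59*61387 = -3621833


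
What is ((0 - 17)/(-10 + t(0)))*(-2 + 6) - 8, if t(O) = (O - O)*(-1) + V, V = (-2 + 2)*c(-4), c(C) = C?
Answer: -6/5 ≈ -1.2000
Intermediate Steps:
V = 0 (V = (-2 + 2)*(-4) = 0*(-4) = 0)
t(O) = 0 (t(O) = (O - O)*(-1) + 0 = 0*(-1) + 0 = 0 + 0 = 0)
((0 - 17)/(-10 + t(0)))*(-2 + 6) - 8 = ((0 - 17)/(-10 + 0))*(-2 + 6) - 8 = -17/(-10)*4 - 8 = -17*(-⅒)*4 - 8 = (17/10)*4 - 8 = 34/5 - 8 = -6/5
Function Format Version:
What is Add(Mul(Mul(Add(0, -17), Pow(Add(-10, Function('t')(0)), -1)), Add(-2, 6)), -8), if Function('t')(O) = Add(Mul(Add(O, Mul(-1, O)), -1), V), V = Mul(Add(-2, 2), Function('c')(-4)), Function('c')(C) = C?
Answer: Rational(-6, 5) ≈ -1.2000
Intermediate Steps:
V = 0 (V = Mul(Add(-2, 2), -4) = Mul(0, -4) = 0)
Function('t')(O) = 0 (Function('t')(O) = Add(Mul(Add(O, Mul(-1, O)), -1), 0) = Add(Mul(0, -1), 0) = Add(0, 0) = 0)
Add(Mul(Mul(Add(0, -17), Pow(Add(-10, Function('t')(0)), -1)), Add(-2, 6)), -8) = Add(Mul(Mul(Add(0, -17), Pow(Add(-10, 0), -1)), Add(-2, 6)), -8) = Add(Mul(Mul(-17, Pow(-10, -1)), 4), -8) = Add(Mul(Mul(-17, Rational(-1, 10)), 4), -8) = Add(Mul(Rational(17, 10), 4), -8) = Add(Rational(34, 5), -8) = Rational(-6, 5)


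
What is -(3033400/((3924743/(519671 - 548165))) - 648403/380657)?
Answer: 32904137603772629/1493980896151 ≈ 22024.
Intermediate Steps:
-(3033400/((3924743/(519671 - 548165))) - 648403/380657) = -(3033400/((3924743/(-28494))) - 648403*1/380657) = -(3033400/((3924743*(-1/28494))) - 648403/380657) = -(3033400/(-3924743/28494) - 648403/380657) = -(3033400*(-28494/3924743) - 648403/380657) = -(-86433699600/3924743 - 648403/380657) = -1*(-32904137603772629/1493980896151) = 32904137603772629/1493980896151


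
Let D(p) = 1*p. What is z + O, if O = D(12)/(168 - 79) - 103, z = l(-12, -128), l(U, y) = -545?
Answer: -57660/89 ≈ -647.87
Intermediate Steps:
z = -545
D(p) = p
O = -9155/89 (O = 12/(168 - 79) - 103 = 12/89 - 103 = -9155/89 ≈ -102.87)
z + O = -545 - 9155/89 = -57660/89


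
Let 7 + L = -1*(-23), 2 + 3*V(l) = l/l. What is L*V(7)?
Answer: -16/3 ≈ -5.3333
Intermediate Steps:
V(l) = -1/3 (V(l) = -2/3 + (l/l)/3 = -2/3 + (1/3)*1 = -2/3 + 1/3 = -1/3)
L = 16 (L = -7 - 1*(-23) = -7 + 23 = 16)
L*V(7) = 16*(-1/3) = -16/3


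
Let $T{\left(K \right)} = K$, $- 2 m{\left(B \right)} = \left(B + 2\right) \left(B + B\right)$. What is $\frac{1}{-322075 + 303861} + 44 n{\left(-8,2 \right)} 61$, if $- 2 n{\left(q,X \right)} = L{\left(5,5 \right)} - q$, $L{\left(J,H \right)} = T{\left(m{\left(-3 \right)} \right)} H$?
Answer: $\frac{171102315}{18214} \approx 9394.0$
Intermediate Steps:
$m{\left(B \right)} = - B \left(2 + B\right)$ ($m{\left(B \right)} = - \frac{\left(B + 2\right) \left(B + B\right)}{2} = - \frac{\left(2 + B\right) 2 B}{2} = - \frac{2 B \left(2 + B\right)}{2} = - B \left(2 + B\right)$)
$L{\left(J,H \right)} = - 3 H$ ($L{\left(J,H \right)} = \left(-1\right) \left(-3\right) \left(2 - 3\right) H = \left(-1\right) \left(-3\right) \left(-1\right) H = - 3 H$)
$n{\left(q,X \right)} = \frac{15}{2} + \frac{q}{2}$ ($n{\left(q,X \right)} = - \frac{\left(-3\right) 5 - q}{2} = - \frac{-15 - q}{2} = \frac{15}{2} + \frac{q}{2}$)
$\frac{1}{-322075 + 303861} + 44 n{\left(-8,2 \right)} 61 = \frac{1}{-322075 + 303861} + 44 \left(\frac{15}{2} + \frac{1}{2} \left(-8\right)\right) 61 = \frac{1}{-18214} + 44 \left(\frac{15}{2} - 4\right) 61 = - \frac{1}{18214} + 44 \cdot \frac{7}{2} \cdot 61 = - \frac{1}{18214} + 154 \cdot 61 = - \frac{1}{18214} + 9394 = \frac{171102315}{18214}$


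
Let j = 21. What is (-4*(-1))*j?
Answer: 84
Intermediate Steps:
(-4*(-1))*j = -4*(-1)*21 = 4*21 = 84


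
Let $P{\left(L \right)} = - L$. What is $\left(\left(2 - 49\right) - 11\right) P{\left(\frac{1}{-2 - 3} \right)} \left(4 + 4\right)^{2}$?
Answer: $- \frac{3712}{5} \approx -742.4$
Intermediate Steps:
$\left(\left(2 - 49\right) - 11\right) P{\left(\frac{1}{-2 - 3} \right)} \left(4 + 4\right)^{2} = \left(\left(2 - 49\right) - 11\right) \left(- \frac{1}{-2 - 3}\right) \left(4 + 4\right)^{2} = \left(\left(2 - 49\right) - 11\right) \left(- \frac{1}{-5}\right) 8^{2} = \left(-47 - 11\right) \left(\left(-1\right) \left(- \frac{1}{5}\right)\right) 64 = \left(-58\right) \frac{1}{5} \cdot 64 = \left(- \frac{58}{5}\right) 64 = - \frac{3712}{5}$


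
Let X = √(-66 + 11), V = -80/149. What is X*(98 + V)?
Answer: 14522*I*√55/149 ≈ 722.81*I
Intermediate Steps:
V = -80/149 (V = -80*1/149 = -80/149 ≈ -0.53691)
X = I*√55 (X = √(-55) = I*√55 ≈ 7.4162*I)
X*(98 + V) = (I*√55)*(98 - 80/149) = (I*√55)*(14522/149) = 14522*I*√55/149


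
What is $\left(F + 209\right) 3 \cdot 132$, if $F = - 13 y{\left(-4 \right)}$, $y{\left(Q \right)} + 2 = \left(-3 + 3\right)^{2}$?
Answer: $93060$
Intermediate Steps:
$y{\left(Q \right)} = -2$ ($y{\left(Q \right)} = -2 + \left(-3 + 3\right)^{2} = -2 + 0^{2} = -2 + 0 = -2$)
$F = 26$ ($F = \left(-13\right) \left(-2\right) = 26$)
$\left(F + 209\right) 3 \cdot 132 = \left(26 + 209\right) 3 \cdot 132 = 235 \cdot 396 = 93060$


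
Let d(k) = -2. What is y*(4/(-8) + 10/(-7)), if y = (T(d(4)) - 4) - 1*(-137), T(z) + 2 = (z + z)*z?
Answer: -3753/14 ≈ -268.07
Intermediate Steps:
T(z) = -2 + 2*z² (T(z) = -2 + (z + z)*z = -2 + (2*z)*z = -2 + 2*z²)
y = 139 (y = ((-2 + 2*(-2)²) - 4) - 1*(-137) = ((-2 + 2*4) - 4) + 137 = ((-2 + 8) - 4) + 137 = (6 - 4) + 137 = 2 + 137 = 139)
y*(4/(-8) + 10/(-7)) = 139*(4/(-8) + 10/(-7)) = 139*(4*(-⅛) + 10*(-⅐)) = 139*(-½ - 10/7) = 139*(-27/14) = -3753/14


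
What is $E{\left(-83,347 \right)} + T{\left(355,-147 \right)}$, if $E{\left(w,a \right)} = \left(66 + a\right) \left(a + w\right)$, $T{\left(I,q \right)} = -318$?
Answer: $108714$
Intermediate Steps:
$E{\left(-83,347 \right)} + T{\left(355,-147 \right)} = \left(347^{2} + 66 \cdot 347 + 66 \left(-83\right) + 347 \left(-83\right)\right) - 318 = \left(120409 + 22902 - 5478 - 28801\right) - 318 = 109032 - 318 = 108714$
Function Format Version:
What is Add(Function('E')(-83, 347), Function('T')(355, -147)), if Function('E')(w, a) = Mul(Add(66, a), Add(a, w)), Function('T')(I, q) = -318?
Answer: 108714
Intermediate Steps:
Add(Function('E')(-83, 347), Function('T')(355, -147)) = Add(Add(Pow(347, 2), Mul(66, 347), Mul(66, -83), Mul(347, -83)), -318) = Add(Add(120409, 22902, -5478, -28801), -318) = Add(109032, -318) = 108714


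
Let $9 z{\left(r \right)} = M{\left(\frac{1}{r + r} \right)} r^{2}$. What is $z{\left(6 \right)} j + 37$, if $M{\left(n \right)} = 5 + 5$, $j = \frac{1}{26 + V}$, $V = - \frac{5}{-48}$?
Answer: $\frac{48281}{1253} \approx 38.532$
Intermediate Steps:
$V = \frac{5}{48}$ ($V = \left(-5\right) \left(- \frac{1}{48}\right) = \frac{5}{48} \approx 0.10417$)
$j = \frac{48}{1253}$ ($j = \frac{1}{26 + \frac{5}{48}} = \frac{1}{\frac{1253}{48}} = \frac{48}{1253} \approx 0.038308$)
$M{\left(n \right)} = 10$
$z{\left(r \right)} = \frac{10 r^{2}}{9}$
$z{\left(6 \right)} j + 37 = \frac{10 \cdot 6^{2}}{9} \cdot \frac{48}{1253} + 37 = \frac{10}{9} \cdot 36 \cdot \frac{48}{1253} + 37 = 40 \cdot \frac{48}{1253} + 37 = \frac{1920}{1253} + 37 = \frac{48281}{1253}$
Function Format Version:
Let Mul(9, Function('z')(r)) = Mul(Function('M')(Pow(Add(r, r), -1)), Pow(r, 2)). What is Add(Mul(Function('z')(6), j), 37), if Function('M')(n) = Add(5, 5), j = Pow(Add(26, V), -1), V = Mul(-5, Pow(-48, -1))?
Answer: Rational(48281, 1253) ≈ 38.532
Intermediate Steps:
V = Rational(5, 48) (V = Mul(-5, Rational(-1, 48)) = Rational(5, 48) ≈ 0.10417)
j = Rational(48, 1253) (j = Pow(Add(26, Rational(5, 48)), -1) = Pow(Rational(1253, 48), -1) = Rational(48, 1253) ≈ 0.038308)
Function('M')(n) = 10
Function('z')(r) = Mul(Rational(10, 9), Pow(r, 2)) (Function('z')(r) = Mul(Rational(1, 9), Mul(10, Pow(r, 2))) = Mul(Rational(10, 9), Pow(r, 2)))
Add(Mul(Function('z')(6), j), 37) = Add(Mul(Mul(Rational(10, 9), Pow(6, 2)), Rational(48, 1253)), 37) = Add(Mul(Mul(Rational(10, 9), 36), Rational(48, 1253)), 37) = Add(Mul(40, Rational(48, 1253)), 37) = Add(Rational(1920, 1253), 37) = Rational(48281, 1253)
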